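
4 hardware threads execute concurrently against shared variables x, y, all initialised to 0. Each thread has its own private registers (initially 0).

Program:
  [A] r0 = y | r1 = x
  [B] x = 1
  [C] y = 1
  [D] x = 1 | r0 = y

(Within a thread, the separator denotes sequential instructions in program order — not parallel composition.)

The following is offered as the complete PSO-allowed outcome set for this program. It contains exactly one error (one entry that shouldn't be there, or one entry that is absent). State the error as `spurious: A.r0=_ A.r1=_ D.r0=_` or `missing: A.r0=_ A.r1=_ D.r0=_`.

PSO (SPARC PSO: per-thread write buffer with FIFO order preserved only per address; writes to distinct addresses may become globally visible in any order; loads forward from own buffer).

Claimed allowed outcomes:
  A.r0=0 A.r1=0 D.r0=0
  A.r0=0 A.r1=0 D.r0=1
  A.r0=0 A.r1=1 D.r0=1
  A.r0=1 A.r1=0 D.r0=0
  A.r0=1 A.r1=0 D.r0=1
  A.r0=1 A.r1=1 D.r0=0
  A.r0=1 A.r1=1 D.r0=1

missing: A.r0=0 A.r1=1 D.r0=0

outcome vector order: (A.r0,A.r1,D.r0)
PSO: 8 outcomes — {000; 001; 010; 011; 100; 101; 110; 111}
PSO∖claimed = {010}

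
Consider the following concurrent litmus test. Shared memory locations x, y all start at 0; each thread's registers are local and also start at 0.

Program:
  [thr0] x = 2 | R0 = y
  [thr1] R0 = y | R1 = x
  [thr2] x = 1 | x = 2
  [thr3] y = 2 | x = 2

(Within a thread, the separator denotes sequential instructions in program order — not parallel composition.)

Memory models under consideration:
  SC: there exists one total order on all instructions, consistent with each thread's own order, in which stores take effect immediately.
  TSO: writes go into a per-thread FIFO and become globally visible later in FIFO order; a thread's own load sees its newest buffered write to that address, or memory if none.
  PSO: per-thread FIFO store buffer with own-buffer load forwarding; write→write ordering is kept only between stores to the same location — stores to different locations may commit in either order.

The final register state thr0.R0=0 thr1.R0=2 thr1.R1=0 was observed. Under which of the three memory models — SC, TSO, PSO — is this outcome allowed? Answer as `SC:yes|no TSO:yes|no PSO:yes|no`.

SC:no TSO:yes PSO:yes

outcome vector order: (thr0.R0,thr1.R0,thr1.R1)
SC: 11 outcomes — {000 001 002 021 022 200 201 202 220 221 222}
TSO: 12 outcomes — {000 001 002 020 021 022 200 201 202 220 221 222}
PSO: 12 outcomes — {000 001 002 020 021 022 200 201 202 220 221 222}
target 020 ∈ {TSO,PSO}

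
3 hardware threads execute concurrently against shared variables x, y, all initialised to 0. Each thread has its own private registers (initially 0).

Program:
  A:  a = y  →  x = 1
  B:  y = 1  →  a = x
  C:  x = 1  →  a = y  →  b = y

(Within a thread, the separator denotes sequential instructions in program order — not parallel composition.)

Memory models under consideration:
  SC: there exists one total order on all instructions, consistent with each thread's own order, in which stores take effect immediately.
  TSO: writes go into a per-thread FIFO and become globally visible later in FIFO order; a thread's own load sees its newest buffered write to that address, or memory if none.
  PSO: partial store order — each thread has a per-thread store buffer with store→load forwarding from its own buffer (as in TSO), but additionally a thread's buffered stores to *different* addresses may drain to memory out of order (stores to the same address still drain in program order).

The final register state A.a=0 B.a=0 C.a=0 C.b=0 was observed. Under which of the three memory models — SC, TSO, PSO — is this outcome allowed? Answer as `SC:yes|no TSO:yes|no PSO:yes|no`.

SC:no TSO:yes PSO:yes

outcome vector order: (A.a,B.a,C.a,C.b)
[SC] allowed = {0011, 0100, 0101, 0111, 1011, 1100, 1101, 1111}
[TSO] allowed = {0000, 0001, 0011, 0100, 0101, 0111, 1000, 1001, 1011, 1100, 1101, 1111}
[PSO] allowed = {0000, 0001, 0011, 0100, 0101, 0111, 1000, 1001, 1011, 1100, 1101, 1111}
target 0000 ∈ {TSO,PSO}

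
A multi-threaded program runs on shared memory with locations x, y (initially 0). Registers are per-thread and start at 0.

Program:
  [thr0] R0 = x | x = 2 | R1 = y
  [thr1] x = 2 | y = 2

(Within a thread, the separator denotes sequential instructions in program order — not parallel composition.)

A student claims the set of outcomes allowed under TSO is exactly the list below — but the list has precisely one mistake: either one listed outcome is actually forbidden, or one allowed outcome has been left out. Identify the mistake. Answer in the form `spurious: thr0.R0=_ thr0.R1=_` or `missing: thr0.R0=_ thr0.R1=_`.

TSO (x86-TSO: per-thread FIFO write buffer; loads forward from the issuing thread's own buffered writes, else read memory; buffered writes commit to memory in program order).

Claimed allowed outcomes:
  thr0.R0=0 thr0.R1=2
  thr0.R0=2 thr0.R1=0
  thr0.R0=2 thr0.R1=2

outcome vector order: (thr0.R0,thr0.R1)
TSO (4): 0/0; 0/2; 2/0; 2/2
TSO∖claimed = {0/0}

missing: thr0.R0=0 thr0.R1=0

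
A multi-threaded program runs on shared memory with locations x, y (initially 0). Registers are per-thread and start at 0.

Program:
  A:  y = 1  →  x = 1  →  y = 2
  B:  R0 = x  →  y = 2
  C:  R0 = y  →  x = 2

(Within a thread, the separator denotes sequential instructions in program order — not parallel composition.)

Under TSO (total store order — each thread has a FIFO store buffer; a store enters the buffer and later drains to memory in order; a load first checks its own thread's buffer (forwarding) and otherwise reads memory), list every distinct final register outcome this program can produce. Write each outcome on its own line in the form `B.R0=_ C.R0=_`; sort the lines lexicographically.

B.R0=0 C.R0=0
B.R0=0 C.R0=1
B.R0=0 C.R0=2
B.R0=1 C.R0=0
B.R0=1 C.R0=1
B.R0=1 C.R0=2
B.R0=2 C.R0=0
B.R0=2 C.R0=1
B.R0=2 C.R0=2

outcome vector order: (B.R0,C.R0)
|TSO outcomes| = 9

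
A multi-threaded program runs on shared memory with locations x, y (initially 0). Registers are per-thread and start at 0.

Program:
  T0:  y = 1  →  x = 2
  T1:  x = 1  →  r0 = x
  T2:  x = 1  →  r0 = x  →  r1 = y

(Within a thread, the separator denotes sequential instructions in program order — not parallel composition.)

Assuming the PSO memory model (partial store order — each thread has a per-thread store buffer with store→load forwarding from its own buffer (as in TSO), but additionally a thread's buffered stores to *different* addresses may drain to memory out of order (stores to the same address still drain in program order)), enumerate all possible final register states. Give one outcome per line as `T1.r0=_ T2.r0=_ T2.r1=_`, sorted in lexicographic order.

outcome vector order: (T1.r0,T2.r0,T2.r1)
|PSO outcomes| = 8

T1.r0=1 T2.r0=1 T2.r1=0
T1.r0=1 T2.r0=1 T2.r1=1
T1.r0=1 T2.r0=2 T2.r1=0
T1.r0=1 T2.r0=2 T2.r1=1
T1.r0=2 T2.r0=1 T2.r1=0
T1.r0=2 T2.r0=1 T2.r1=1
T1.r0=2 T2.r0=2 T2.r1=0
T1.r0=2 T2.r0=2 T2.r1=1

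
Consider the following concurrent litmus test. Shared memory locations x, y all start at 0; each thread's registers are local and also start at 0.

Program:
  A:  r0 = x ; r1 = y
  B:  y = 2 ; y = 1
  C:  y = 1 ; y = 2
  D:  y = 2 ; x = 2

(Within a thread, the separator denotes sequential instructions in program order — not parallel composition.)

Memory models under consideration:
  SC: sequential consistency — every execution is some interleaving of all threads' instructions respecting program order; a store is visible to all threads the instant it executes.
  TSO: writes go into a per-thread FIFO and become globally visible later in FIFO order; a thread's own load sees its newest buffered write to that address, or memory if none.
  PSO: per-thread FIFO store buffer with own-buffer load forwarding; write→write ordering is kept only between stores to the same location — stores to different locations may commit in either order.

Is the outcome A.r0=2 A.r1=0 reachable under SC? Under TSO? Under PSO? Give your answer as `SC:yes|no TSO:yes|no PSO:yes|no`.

outcome vector order: (A.r0,A.r1)
SC: 5 outcomes — {0/0 0/1 0/2 2/1 2/2}
TSO: 5 outcomes — {0/0 0/1 0/2 2/1 2/2}
PSO: 6 outcomes — {0/0 0/1 0/2 2/0 2/1 2/2}
target 2/0 ∈ {PSO}

SC:no TSO:no PSO:yes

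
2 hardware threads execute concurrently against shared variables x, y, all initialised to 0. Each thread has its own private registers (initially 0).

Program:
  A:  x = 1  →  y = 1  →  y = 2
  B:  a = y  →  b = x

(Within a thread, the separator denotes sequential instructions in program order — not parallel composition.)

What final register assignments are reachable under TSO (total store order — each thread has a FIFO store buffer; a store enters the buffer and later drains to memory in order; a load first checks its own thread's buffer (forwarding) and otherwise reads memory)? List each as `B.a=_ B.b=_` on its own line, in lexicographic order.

outcome vector order: (B.a,B.b)
|TSO outcomes| = 4

B.a=0 B.b=0
B.a=0 B.b=1
B.a=1 B.b=1
B.a=2 B.b=1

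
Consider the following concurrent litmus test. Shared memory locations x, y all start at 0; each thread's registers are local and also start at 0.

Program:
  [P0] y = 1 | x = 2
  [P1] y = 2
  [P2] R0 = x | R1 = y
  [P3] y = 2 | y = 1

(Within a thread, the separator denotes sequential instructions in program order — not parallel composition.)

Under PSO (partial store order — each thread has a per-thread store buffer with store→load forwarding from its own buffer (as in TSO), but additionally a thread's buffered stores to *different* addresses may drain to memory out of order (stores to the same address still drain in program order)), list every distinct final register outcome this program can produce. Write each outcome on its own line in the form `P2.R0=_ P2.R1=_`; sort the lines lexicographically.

outcome vector order: (P2.R0,P2.R1)
|PSO outcomes| = 6

P2.R0=0 P2.R1=0
P2.R0=0 P2.R1=1
P2.R0=0 P2.R1=2
P2.R0=2 P2.R1=0
P2.R0=2 P2.R1=1
P2.R0=2 P2.R1=2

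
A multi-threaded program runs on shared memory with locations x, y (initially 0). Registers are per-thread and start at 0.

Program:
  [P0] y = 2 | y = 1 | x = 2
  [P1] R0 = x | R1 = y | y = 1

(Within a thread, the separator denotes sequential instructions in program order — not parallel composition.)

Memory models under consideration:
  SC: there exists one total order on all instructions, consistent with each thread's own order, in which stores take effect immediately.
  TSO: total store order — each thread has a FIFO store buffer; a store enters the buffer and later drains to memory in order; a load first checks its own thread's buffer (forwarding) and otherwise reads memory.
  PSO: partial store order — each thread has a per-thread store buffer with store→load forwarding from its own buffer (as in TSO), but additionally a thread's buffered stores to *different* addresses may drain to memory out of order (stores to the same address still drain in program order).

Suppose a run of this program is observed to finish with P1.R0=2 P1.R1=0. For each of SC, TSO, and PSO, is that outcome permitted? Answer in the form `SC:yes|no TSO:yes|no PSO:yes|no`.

SC:no TSO:no PSO:yes

outcome vector order: (P1.R0,P1.R1)
[SC] allowed = {(0,0), (0,1), (0,2), (2,1)}
[TSO] allowed = {(0,0), (0,1), (0,2), (2,1)}
[PSO] allowed = {(0,0), (0,1), (0,2), (2,0), (2,1), (2,2)}
target (2,0) ∈ {PSO}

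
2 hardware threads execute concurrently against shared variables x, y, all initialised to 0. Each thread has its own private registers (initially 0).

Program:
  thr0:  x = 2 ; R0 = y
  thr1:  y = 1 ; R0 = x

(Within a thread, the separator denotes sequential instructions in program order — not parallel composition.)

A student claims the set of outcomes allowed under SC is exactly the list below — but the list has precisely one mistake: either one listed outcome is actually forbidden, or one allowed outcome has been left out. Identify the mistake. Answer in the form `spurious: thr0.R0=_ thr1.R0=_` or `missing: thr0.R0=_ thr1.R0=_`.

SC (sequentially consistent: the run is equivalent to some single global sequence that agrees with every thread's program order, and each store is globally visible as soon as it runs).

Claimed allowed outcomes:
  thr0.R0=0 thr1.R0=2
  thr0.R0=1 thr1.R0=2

missing: thr0.R0=1 thr1.R0=0

outcome vector order: (thr0.R0,thr1.R0)
under SC → (0,2) (1,0) (1,2)
SC∖claimed = {(1,0)}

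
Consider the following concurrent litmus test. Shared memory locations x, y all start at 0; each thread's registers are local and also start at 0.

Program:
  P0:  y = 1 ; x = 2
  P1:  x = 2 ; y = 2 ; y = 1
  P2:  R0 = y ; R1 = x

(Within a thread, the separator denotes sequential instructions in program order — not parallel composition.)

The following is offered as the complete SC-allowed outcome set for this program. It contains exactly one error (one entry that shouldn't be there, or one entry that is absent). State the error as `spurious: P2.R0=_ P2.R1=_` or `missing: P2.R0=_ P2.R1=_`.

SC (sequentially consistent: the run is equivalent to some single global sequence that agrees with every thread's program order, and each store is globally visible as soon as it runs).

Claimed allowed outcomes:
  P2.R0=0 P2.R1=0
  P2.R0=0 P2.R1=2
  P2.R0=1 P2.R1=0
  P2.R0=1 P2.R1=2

missing: P2.R0=2 P2.R1=2

outcome vector order: (P2.R0,P2.R1)
SC: 5 outcomes — {(0,0) (0,2) (1,0) (1,2) (2,2)}
SC∖claimed = {(2,2)}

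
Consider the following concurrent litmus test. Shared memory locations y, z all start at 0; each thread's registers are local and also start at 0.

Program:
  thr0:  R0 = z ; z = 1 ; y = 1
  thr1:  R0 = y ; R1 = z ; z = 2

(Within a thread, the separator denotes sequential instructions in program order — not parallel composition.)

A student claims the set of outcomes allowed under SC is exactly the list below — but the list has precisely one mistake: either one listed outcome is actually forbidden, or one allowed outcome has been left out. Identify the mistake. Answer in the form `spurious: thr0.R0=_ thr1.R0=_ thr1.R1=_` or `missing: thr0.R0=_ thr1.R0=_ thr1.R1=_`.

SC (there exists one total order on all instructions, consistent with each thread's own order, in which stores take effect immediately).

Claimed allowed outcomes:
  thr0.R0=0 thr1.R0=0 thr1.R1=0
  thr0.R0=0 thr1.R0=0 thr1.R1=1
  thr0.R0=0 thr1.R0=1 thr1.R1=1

outcome vector order: (thr0.R0,thr1.R0,thr1.R1)
SC: 4 outcomes — {000 001 011 200}
SC∖claimed = {200}

missing: thr0.R0=2 thr1.R0=0 thr1.R1=0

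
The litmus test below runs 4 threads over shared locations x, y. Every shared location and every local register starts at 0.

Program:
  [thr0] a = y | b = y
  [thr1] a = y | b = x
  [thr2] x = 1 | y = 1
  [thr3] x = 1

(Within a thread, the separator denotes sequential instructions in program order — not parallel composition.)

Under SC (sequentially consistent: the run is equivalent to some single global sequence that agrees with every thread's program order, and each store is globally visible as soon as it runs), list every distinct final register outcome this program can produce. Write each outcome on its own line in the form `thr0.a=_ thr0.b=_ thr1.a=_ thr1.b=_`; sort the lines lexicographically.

thr0.a=0 thr0.b=0 thr1.a=0 thr1.b=0
thr0.a=0 thr0.b=0 thr1.a=0 thr1.b=1
thr0.a=0 thr0.b=0 thr1.a=1 thr1.b=1
thr0.a=0 thr0.b=1 thr1.a=0 thr1.b=0
thr0.a=0 thr0.b=1 thr1.a=0 thr1.b=1
thr0.a=0 thr0.b=1 thr1.a=1 thr1.b=1
thr0.a=1 thr0.b=1 thr1.a=0 thr1.b=0
thr0.a=1 thr0.b=1 thr1.a=0 thr1.b=1
thr0.a=1 thr0.b=1 thr1.a=1 thr1.b=1

outcome vector order: (thr0.a,thr0.b,thr1.a,thr1.b)
|SC outcomes| = 9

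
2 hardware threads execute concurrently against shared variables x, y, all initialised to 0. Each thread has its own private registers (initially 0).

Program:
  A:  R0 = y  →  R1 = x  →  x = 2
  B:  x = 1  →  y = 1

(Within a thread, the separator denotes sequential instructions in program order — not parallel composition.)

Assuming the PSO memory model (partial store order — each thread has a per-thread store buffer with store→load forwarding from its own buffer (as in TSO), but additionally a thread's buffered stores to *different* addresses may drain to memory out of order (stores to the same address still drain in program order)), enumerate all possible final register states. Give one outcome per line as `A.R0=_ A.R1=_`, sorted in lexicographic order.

outcome vector order: (A.R0,A.R1)
|PSO outcomes| = 4

A.R0=0 A.R1=0
A.R0=0 A.R1=1
A.R0=1 A.R1=0
A.R0=1 A.R1=1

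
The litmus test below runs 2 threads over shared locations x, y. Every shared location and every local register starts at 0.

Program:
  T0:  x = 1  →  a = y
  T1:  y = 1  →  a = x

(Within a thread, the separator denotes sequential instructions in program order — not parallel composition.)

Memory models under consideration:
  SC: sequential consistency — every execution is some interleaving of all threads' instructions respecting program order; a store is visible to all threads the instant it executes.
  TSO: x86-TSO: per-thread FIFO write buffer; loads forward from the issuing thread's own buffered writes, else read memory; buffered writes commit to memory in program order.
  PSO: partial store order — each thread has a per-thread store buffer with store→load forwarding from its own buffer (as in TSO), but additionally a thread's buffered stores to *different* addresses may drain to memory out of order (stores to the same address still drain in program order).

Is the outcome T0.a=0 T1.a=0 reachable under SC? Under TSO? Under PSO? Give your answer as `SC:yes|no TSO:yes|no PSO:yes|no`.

SC:no TSO:yes PSO:yes

outcome vector order: (T0.a,T1.a)
SC (3): (0,1); (1,0); (1,1)
TSO (4): (0,0); (0,1); (1,0); (1,1)
PSO (4): (0,0); (0,1); (1,0); (1,1)
target (0,0) ∈ {TSO,PSO}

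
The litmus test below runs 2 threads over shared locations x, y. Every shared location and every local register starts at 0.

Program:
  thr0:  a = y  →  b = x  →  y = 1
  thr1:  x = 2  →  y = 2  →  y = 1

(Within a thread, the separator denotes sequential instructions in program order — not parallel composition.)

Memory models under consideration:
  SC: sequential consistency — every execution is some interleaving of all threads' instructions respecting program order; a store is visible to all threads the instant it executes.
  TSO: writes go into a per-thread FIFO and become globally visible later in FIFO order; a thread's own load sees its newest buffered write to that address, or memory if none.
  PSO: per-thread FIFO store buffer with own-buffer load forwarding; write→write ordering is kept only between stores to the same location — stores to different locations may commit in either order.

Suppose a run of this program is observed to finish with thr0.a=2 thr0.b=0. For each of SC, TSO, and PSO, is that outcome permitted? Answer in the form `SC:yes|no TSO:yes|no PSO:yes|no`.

outcome vector order: (thr0.a,thr0.b)
SC (4): 0/0; 0/2; 1/2; 2/2
TSO (4): 0/0; 0/2; 1/2; 2/2
PSO (6): 0/0; 0/2; 1/0; 1/2; 2/0; 2/2
target 2/0 ∈ {PSO}

SC:no TSO:no PSO:yes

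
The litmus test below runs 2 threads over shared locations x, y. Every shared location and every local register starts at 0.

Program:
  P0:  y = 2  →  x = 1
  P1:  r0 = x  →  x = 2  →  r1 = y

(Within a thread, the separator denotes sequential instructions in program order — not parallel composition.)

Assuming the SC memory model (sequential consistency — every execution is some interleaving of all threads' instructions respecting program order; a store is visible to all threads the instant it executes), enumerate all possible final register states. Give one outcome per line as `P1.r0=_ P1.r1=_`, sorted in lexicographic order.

outcome vector order: (P1.r0,P1.r1)
|SC outcomes| = 3

P1.r0=0 P1.r1=0
P1.r0=0 P1.r1=2
P1.r0=1 P1.r1=2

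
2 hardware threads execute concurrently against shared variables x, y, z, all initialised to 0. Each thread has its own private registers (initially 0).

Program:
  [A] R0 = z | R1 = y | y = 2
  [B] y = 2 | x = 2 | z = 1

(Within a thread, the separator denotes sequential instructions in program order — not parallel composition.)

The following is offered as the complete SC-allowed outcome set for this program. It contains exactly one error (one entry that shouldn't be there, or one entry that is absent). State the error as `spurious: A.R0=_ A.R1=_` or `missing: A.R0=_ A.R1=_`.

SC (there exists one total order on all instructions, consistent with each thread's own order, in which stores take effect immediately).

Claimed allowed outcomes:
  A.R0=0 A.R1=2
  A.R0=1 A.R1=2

missing: A.R0=0 A.R1=0

outcome vector order: (A.R0,A.R1)
under SC → (0,0) (0,2) (1,2)
SC∖claimed = {(0,0)}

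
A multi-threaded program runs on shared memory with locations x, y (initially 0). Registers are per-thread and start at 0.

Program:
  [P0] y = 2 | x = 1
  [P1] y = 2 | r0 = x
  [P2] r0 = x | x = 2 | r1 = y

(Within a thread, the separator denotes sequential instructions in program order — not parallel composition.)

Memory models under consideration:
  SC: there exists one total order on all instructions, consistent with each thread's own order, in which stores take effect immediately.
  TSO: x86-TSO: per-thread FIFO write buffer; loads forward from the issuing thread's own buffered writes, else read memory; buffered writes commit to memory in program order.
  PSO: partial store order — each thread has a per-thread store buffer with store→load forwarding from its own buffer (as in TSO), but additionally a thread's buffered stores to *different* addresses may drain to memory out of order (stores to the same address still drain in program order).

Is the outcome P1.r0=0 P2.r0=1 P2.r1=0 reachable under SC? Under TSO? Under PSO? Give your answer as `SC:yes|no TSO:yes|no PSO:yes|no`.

outcome vector order: (P1.r0,P2.r0,P2.r1)
[SC] allowed = {002; 012; 100; 102; 112; 200; 202; 212}
[TSO] allowed = {000; 002; 012; 100; 102; 112; 200; 202; 212}
[PSO] allowed = {000; 002; 010; 012; 100; 102; 110; 112; 200; 202; 210; 212}
target 010 ∈ {PSO}

SC:no TSO:no PSO:yes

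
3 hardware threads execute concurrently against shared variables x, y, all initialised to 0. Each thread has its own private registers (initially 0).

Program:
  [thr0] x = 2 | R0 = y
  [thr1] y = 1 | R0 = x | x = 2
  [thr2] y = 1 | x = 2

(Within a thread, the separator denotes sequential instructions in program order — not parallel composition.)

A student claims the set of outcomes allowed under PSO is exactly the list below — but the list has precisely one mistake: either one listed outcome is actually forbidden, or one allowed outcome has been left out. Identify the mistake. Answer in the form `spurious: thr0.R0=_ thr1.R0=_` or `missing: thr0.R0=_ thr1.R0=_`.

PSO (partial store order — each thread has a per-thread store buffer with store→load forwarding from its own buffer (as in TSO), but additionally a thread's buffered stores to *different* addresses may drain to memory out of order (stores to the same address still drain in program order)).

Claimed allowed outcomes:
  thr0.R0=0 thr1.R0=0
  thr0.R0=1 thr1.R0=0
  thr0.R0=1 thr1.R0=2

missing: thr0.R0=0 thr1.R0=2

outcome vector order: (thr0.R0,thr1.R0)
PSO (4): <0 0>; <0 2>; <1 0>; <1 2>
PSO∖claimed = {<0 2>}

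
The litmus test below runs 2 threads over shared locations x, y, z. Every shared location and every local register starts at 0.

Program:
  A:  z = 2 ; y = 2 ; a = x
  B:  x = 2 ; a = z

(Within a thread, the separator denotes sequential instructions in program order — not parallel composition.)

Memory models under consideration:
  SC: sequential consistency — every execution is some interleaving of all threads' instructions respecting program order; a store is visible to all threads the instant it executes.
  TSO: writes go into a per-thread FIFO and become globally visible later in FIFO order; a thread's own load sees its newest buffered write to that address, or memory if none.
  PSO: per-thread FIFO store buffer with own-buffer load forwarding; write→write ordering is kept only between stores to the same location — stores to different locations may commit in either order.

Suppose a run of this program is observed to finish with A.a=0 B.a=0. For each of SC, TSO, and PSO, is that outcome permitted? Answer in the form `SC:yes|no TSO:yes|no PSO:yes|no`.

SC:no TSO:yes PSO:yes

outcome vector order: (A.a,B.a)
under SC → (0,2); (2,0); (2,2)
under TSO → (0,0); (0,2); (2,0); (2,2)
under PSO → (0,0); (0,2); (2,0); (2,2)
target (0,0) ∈ {TSO,PSO}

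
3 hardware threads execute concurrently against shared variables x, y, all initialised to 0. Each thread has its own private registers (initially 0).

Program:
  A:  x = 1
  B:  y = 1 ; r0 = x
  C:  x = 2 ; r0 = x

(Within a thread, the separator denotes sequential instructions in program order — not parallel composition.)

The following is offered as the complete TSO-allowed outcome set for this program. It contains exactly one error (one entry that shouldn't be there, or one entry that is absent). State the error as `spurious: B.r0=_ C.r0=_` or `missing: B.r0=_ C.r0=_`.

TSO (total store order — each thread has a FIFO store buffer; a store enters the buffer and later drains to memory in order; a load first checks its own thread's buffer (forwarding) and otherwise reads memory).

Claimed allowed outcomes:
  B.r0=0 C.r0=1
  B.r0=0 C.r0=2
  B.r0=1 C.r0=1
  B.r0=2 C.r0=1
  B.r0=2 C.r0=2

outcome vector order: (B.r0,C.r0)
TSO (6): 01; 02; 11; 12; 21; 22
TSO∖claimed = {12}

missing: B.r0=1 C.r0=2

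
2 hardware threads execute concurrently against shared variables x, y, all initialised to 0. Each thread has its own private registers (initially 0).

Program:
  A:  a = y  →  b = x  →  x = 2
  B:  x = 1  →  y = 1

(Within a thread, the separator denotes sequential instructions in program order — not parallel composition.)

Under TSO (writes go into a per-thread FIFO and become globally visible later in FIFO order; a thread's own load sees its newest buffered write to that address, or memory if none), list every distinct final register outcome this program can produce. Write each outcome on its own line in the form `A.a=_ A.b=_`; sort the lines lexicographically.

outcome vector order: (A.a,A.b)
|TSO outcomes| = 3

A.a=0 A.b=0
A.a=0 A.b=1
A.a=1 A.b=1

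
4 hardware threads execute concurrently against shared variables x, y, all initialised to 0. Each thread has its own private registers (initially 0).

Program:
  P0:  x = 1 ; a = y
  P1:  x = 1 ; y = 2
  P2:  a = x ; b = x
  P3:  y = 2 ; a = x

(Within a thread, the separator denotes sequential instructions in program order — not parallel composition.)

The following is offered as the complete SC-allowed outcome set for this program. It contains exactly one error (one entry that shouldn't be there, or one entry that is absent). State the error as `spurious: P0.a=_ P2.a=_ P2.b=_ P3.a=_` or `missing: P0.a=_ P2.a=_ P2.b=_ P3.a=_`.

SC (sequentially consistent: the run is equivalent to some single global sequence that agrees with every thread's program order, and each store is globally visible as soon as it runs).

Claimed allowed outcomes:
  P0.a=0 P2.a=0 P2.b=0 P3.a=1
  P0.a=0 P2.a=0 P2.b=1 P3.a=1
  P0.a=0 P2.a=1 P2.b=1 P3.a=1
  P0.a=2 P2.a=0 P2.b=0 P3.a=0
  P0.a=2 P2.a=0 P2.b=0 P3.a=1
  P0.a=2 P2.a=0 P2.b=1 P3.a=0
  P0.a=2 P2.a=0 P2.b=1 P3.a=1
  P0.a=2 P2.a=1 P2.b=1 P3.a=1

missing: P0.a=2 P2.a=1 P2.b=1 P3.a=0

outcome vector order: (P0.a,P2.a,P2.b,P3.a)
under SC → 0001, 0011, 0111, 2000, 2001, 2010, 2011, 2110, 2111
SC∖claimed = {2110}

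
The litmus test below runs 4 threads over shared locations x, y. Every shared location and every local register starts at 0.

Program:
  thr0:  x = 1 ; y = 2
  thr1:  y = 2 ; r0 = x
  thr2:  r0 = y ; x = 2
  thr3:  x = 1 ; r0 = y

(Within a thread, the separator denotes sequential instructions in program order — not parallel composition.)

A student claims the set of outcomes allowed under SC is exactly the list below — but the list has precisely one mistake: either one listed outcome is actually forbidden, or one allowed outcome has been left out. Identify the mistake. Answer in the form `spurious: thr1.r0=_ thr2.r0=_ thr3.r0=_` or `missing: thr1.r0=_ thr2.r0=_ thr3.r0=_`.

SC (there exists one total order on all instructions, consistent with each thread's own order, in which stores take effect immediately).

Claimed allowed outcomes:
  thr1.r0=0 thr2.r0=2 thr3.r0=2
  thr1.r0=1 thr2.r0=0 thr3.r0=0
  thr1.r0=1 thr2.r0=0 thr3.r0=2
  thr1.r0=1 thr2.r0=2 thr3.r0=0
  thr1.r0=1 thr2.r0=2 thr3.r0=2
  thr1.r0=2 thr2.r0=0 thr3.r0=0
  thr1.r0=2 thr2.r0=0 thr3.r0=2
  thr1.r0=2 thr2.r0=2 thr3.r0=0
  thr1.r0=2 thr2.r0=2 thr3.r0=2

missing: thr1.r0=0 thr2.r0=0 thr3.r0=2

outcome vector order: (thr1.r0,thr2.r0,thr3.r0)
SC: 10 outcomes — {<0 0 2> <0 2 2> <1 0 0> <1 0 2> <1 2 0> <1 2 2> <2 0 0> <2 0 2> <2 2 0> <2 2 2>}
SC∖claimed = {<0 0 2>}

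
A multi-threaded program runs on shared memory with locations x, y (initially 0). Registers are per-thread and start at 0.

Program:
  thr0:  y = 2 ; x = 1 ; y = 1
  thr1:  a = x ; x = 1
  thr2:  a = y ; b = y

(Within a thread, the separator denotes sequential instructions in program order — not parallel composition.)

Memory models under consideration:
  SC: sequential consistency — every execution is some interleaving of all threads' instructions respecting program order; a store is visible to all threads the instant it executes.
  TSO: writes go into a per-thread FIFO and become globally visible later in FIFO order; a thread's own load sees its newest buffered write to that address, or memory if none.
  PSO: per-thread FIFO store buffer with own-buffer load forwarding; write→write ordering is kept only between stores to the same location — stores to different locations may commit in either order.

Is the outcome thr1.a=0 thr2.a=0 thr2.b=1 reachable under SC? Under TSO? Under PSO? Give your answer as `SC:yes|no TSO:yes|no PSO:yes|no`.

outcome vector order: (thr1.a,thr2.a,thr2.b)
[SC] allowed = {000 001 002 011 021 022 100 101 102 111 121 122}
[TSO] allowed = {000 001 002 011 021 022 100 101 102 111 121 122}
[PSO] allowed = {000 001 002 011 021 022 100 101 102 111 121 122}
target 001 ∈ {SC,TSO,PSO}

SC:yes TSO:yes PSO:yes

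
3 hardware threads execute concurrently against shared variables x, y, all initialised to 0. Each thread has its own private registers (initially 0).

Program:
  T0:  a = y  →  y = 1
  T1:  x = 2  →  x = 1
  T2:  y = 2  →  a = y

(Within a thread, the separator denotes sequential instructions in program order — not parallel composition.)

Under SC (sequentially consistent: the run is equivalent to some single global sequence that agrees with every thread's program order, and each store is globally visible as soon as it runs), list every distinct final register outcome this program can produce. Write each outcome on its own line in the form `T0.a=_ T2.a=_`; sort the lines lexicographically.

outcome vector order: (T0.a,T2.a)
|SC outcomes| = 4

T0.a=0 T2.a=1
T0.a=0 T2.a=2
T0.a=2 T2.a=1
T0.a=2 T2.a=2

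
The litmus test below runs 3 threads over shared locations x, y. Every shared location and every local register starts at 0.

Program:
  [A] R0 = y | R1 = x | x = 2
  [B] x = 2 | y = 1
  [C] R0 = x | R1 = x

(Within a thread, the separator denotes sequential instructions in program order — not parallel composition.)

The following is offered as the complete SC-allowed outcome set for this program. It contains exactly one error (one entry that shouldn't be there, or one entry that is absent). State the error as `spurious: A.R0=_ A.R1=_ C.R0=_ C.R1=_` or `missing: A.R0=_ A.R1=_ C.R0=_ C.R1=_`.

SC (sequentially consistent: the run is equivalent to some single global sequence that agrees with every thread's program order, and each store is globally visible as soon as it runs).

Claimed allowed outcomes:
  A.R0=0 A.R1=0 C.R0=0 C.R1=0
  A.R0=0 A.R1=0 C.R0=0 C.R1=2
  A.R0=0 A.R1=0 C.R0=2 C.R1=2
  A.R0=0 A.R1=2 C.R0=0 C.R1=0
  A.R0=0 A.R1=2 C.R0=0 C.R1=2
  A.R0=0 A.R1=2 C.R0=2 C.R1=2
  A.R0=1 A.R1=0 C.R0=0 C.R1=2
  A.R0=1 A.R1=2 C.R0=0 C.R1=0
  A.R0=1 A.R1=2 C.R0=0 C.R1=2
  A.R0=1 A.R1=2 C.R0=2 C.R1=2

outcome vector order: (A.R0,A.R1,C.R0,C.R1)
under SC → <0 0 0 0>, <0 0 0 2>, <0 0 2 2>, <0 2 0 0>, <0 2 0 2>, <0 2 2 2>, <1 2 0 0>, <1 2 0 2>, <1 2 2 2>
claimed∖SC = {<1 0 0 2>}

spurious: A.R0=1 A.R1=0 C.R0=0 C.R1=2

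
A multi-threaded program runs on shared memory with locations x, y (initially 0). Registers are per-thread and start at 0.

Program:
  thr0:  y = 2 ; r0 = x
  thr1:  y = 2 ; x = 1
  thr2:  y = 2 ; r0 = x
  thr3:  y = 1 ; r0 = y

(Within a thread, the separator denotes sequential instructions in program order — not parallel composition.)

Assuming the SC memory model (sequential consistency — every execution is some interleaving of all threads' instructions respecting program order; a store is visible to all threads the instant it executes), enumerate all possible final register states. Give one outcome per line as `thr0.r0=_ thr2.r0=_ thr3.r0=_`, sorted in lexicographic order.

outcome vector order: (thr0.r0,thr2.r0,thr3.r0)
|SC outcomes| = 8

thr0.r0=0 thr2.r0=0 thr3.r0=1
thr0.r0=0 thr2.r0=0 thr3.r0=2
thr0.r0=0 thr2.r0=1 thr3.r0=1
thr0.r0=0 thr2.r0=1 thr3.r0=2
thr0.r0=1 thr2.r0=0 thr3.r0=1
thr0.r0=1 thr2.r0=0 thr3.r0=2
thr0.r0=1 thr2.r0=1 thr3.r0=1
thr0.r0=1 thr2.r0=1 thr3.r0=2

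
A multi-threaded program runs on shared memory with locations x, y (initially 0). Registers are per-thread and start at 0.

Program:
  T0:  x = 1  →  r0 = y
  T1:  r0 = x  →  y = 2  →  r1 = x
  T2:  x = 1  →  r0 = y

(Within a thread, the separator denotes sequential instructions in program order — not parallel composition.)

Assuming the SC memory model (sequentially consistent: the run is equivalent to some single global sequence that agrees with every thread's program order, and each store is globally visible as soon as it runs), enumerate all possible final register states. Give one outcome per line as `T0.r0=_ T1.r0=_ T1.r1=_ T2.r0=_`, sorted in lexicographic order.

T0.r0=0 T1.r0=0 T1.r1=1 T2.r0=0
T0.r0=0 T1.r0=0 T1.r1=1 T2.r0=2
T0.r0=0 T1.r0=1 T1.r1=1 T2.r0=0
T0.r0=0 T1.r0=1 T1.r1=1 T2.r0=2
T0.r0=2 T1.r0=0 T1.r1=0 T2.r0=2
T0.r0=2 T1.r0=0 T1.r1=1 T2.r0=0
T0.r0=2 T1.r0=0 T1.r1=1 T2.r0=2
T0.r0=2 T1.r0=1 T1.r1=1 T2.r0=0
T0.r0=2 T1.r0=1 T1.r1=1 T2.r0=2

outcome vector order: (T0.r0,T1.r0,T1.r1,T2.r0)
|SC outcomes| = 9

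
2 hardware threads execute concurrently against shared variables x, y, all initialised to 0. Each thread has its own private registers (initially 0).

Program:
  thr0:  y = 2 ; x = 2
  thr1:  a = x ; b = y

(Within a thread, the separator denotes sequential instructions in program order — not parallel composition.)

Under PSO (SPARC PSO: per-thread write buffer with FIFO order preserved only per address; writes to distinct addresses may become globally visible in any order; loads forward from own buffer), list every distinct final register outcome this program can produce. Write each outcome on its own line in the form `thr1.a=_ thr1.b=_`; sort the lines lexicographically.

outcome vector order: (thr1.a,thr1.b)
|PSO outcomes| = 4

thr1.a=0 thr1.b=0
thr1.a=0 thr1.b=2
thr1.a=2 thr1.b=0
thr1.a=2 thr1.b=2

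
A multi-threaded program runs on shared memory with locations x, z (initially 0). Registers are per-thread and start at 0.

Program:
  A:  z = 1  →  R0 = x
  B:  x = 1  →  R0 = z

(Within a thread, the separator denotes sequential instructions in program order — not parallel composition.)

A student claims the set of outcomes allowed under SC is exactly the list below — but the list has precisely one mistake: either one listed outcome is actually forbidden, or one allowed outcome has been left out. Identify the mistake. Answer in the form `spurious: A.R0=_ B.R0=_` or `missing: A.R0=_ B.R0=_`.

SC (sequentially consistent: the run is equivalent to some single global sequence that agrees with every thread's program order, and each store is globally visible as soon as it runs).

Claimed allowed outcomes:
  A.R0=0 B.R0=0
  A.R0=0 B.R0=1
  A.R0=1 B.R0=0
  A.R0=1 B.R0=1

spurious: A.R0=0 B.R0=0

outcome vector order: (A.R0,B.R0)
SC (3): (0,1); (1,0); (1,1)
claimed∖SC = {(0,0)}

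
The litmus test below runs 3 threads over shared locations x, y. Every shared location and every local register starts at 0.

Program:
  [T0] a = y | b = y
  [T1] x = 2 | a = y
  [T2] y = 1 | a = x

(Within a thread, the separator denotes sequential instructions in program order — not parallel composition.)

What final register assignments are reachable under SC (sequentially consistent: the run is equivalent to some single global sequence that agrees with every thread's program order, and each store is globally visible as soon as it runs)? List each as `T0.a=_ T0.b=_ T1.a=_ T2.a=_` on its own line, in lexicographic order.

outcome vector order: (T0.a,T0.b,T1.a,T2.a)
|SC outcomes| = 9

T0.a=0 T0.b=0 T1.a=0 T2.a=2
T0.a=0 T0.b=0 T1.a=1 T2.a=0
T0.a=0 T0.b=0 T1.a=1 T2.a=2
T0.a=0 T0.b=1 T1.a=0 T2.a=2
T0.a=0 T0.b=1 T1.a=1 T2.a=0
T0.a=0 T0.b=1 T1.a=1 T2.a=2
T0.a=1 T0.b=1 T1.a=0 T2.a=2
T0.a=1 T0.b=1 T1.a=1 T2.a=0
T0.a=1 T0.b=1 T1.a=1 T2.a=2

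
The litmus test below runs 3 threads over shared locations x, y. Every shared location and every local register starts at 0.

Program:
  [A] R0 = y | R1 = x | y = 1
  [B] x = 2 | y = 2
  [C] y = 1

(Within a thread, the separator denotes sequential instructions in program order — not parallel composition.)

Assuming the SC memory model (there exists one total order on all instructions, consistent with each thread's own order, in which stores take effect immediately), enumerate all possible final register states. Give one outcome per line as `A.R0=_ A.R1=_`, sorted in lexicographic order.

A.R0=0 A.R1=0
A.R0=0 A.R1=2
A.R0=1 A.R1=0
A.R0=1 A.R1=2
A.R0=2 A.R1=2

outcome vector order: (A.R0,A.R1)
|SC outcomes| = 5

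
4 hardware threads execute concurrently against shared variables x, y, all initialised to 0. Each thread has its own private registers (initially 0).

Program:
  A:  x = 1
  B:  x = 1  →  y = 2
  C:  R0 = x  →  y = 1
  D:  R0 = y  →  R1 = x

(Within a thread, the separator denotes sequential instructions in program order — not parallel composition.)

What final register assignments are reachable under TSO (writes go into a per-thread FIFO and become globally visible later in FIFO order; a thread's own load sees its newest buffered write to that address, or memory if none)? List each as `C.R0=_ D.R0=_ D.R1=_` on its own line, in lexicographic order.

outcome vector order: (C.R0,D.R0,D.R1)
|TSO outcomes| = 9

C.R0=0 D.R0=0 D.R1=0
C.R0=0 D.R0=0 D.R1=1
C.R0=0 D.R0=1 D.R1=0
C.R0=0 D.R0=1 D.R1=1
C.R0=0 D.R0=2 D.R1=1
C.R0=1 D.R0=0 D.R1=0
C.R0=1 D.R0=0 D.R1=1
C.R0=1 D.R0=1 D.R1=1
C.R0=1 D.R0=2 D.R1=1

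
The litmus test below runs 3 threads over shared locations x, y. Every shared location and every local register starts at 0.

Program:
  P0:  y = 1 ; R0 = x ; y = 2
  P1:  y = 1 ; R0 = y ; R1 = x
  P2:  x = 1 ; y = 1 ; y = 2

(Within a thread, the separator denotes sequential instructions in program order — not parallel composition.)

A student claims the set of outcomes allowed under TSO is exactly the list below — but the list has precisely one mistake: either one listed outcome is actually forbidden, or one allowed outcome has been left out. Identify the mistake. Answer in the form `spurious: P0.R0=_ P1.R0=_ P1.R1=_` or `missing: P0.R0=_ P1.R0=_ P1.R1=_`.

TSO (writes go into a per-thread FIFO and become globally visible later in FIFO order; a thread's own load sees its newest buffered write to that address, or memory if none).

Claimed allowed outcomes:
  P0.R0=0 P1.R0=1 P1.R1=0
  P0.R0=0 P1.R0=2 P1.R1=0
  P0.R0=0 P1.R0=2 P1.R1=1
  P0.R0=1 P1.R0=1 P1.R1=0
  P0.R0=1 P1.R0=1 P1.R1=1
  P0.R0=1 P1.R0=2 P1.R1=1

missing: P0.R0=0 P1.R0=1 P1.R1=1

outcome vector order: (P0.R0,P1.R0,P1.R1)
TSO: 7 outcomes — {<0 1 0> <0 1 1> <0 2 0> <0 2 1> <1 1 0> <1 1 1> <1 2 1>}
TSO∖claimed = {<0 1 1>}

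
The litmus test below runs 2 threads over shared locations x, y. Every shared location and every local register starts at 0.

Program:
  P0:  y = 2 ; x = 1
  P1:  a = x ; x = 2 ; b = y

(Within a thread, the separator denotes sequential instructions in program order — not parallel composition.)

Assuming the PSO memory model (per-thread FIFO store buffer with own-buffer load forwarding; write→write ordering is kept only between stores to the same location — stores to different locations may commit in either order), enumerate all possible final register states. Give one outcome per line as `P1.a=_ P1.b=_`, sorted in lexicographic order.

outcome vector order: (P1.a,P1.b)
|PSO outcomes| = 4

P1.a=0 P1.b=0
P1.a=0 P1.b=2
P1.a=1 P1.b=0
P1.a=1 P1.b=2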